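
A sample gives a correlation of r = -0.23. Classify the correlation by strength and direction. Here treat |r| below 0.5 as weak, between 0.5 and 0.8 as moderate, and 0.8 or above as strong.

weak negative

r = -0.23 < 0 so the relationship is negative.
|r| = 0.23, which falls in the weak range.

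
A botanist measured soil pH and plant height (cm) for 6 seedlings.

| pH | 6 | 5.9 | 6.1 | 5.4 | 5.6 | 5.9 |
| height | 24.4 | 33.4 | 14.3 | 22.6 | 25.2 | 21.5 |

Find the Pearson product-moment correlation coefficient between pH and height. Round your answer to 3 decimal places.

n = 6, Σx = 34.9, Σy = 141.4, Σx² = 203.35, Σy² = 3523.46, Σxy = 820.7
nΣxy − ΣxΣy = 4924.2 − 4934.86 = -10.66
nΣx² − (Σx)² = 1220.1 − 1218.01 = 2.09; nΣy² − (Σy)² = 21140.76 − 19993.96 = 1146.8
r = -10.66 / √(2.09 × 1146.8) = -10.66 / 48.9572 ≈ -0.218

-0.218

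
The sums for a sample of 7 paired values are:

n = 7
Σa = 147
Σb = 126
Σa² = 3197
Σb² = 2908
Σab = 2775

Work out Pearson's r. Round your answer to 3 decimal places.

0.486

r = (nΣab − ΣaΣb) / √[(nΣa² − (Σa)²)(nΣb² − (Σb)²)]
Numerator: 7×2775 − 147×126 = 903
Denominator: √[(22379 − 21609)(20356 − 15876)] = √[770 × 4480] = 1857.3099
r = 903 / 1857.3099 ≈ 0.486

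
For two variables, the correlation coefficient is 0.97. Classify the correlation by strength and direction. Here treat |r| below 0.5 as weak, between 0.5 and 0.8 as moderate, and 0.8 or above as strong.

r = 0.97 > 0 so the relationship is positive.
|r| = 0.97, which falls in the strong range.

strong positive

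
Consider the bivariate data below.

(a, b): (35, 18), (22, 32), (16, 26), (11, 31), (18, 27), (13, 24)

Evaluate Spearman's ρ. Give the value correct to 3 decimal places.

-0.200

Rank a: 6, 5, 3, 1, 4, 2
Rank b: 1, 6, 3, 5, 4, 2
d = rank(a) − rank(b): 5, -1, 0, -4, 0, 0; Σd² = 42
ρ = 1 − 6Σd² / [n(n²−1)] = 1 − 6×42 / (6×35) = 1 − 252/210 ≈ -0.200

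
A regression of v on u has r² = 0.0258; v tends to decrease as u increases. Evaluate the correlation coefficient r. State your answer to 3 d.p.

-0.161

|r| = √0.0258 = 0.161
The association is negative, so r = −0.161.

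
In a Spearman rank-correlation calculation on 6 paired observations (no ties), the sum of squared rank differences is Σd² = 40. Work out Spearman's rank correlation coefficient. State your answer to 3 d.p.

-0.143

ρ = 1 − 6Σd² / [n(n²−1)] = 1 − 6×40 / (6×35)
  = 1 − 240/210 = 1 − 1.1429 ≈ -0.143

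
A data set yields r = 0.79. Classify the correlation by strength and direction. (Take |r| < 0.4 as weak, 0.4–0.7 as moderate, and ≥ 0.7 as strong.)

r = 0.79 > 0 so the relationship is positive.
|r| = 0.79, which falls in the strong range.

strong positive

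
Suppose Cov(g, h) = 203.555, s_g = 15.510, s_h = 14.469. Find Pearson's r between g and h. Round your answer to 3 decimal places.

r = Cov(g,h) / (s_g · s_h) = 203.555 / (15.510 × 14.469)
  = 203.555 / 224.4142 ≈ 0.907

0.907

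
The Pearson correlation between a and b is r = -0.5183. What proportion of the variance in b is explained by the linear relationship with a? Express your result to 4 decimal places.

0.2686

r² = (-0.5183)² = 0.2686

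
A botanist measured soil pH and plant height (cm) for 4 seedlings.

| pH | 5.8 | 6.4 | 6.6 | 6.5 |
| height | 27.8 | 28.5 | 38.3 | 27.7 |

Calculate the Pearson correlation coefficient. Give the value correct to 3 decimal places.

n = 4, Σx = 25.3, Σy = 122.3, Σx² = 160.41, Σy² = 3819.27, Σxy = 776.47
nΣxy − ΣxΣy = 3105.88 − 3094.19 = 11.69
nΣx² − (Σx)² = 641.64 − 640.09 = 1.55; nΣy² − (Σy)² = 15277.08 − 14957.29 = 319.79
r = 11.69 / √(1.55 × 319.79) = 11.69 / 22.2637 ≈ 0.525

0.525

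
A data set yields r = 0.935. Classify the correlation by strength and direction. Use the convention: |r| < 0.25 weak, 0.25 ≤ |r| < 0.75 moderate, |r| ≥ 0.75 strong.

strong positive

r = 0.935 > 0 so the relationship is positive.
|r| = 0.935, which falls in the strong range.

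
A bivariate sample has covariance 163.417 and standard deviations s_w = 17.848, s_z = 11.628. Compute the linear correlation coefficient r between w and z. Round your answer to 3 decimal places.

0.787

r = Cov(w,z) / (s_w · s_z) = 163.417 / (17.848 × 11.628)
  = 163.417 / 207.5365 ≈ 0.787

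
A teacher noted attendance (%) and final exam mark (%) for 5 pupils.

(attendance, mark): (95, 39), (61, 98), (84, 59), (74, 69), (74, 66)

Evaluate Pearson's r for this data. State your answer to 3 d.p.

n = 5, Σx = 388, Σy = 331, Σx² = 30754, Σy² = 23723, Σxy = 24629
nΣxy − ΣxΣy = 123145 − 128428 = -5283
nΣx² − (Σx)² = 153770 − 150544 = 3226; nΣy² − (Σy)² = 118615 − 109561 = 9054
r = -5283 / √(3226 × 9054) = -5283 / 5404.4615 ≈ -0.978

-0.978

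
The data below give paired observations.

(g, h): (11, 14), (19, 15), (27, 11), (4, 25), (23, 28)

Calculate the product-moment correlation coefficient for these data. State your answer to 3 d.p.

-0.298

n = 5, Σg = 84, Σh = 93, Σg² = 1756, Σh² = 1951, Σgh = 1480
nΣgh − ΣgΣh = 7400 − 7812 = -412
nΣg² − (Σg)² = 8780 − 7056 = 1724; nΣh² − (Σh)² = 9755 − 8649 = 1106
r = -412 / √(1724 × 1106) = -412 / 1380.8490 ≈ -0.298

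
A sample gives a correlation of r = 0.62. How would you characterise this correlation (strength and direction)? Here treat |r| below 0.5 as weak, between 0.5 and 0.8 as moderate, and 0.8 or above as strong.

moderate positive

r = 0.62 > 0 so the relationship is positive.
|r| = 0.62, which falls in the moderate range.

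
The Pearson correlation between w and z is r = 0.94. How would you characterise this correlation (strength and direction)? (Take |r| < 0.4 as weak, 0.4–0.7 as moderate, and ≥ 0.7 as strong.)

strong positive

r = 0.94 > 0 so the relationship is positive.
|r| = 0.94, which falls in the strong range.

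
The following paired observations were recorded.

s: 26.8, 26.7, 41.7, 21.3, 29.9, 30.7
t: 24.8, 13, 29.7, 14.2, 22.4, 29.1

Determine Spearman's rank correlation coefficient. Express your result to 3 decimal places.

0.886

Rank s: 3, 2, 6, 1, 4, 5
Rank t: 4, 1, 6, 2, 3, 5
d = rank(s) − rank(t): -1, 1, 0, -1, 1, 0; Σd² = 4
ρ = 1 − 6Σd² / [n(n²−1)] = 1 − 6×4 / (6×35) = 1 − 24/210 ≈ 0.886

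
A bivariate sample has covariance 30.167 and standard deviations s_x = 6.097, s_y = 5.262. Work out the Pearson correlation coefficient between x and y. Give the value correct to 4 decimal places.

r = Cov(x,y) / (s_x · s_y) = 30.167 / (6.097 × 5.262)
  = 30.167 / 32.0824 ≈ 0.9403

0.9403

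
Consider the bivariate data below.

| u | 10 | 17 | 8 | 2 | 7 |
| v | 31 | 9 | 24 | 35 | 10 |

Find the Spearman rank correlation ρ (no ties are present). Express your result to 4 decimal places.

Rank u: 4, 5, 3, 1, 2
Rank v: 4, 1, 3, 5, 2
d = rank(u) − rank(v): 0, 4, 0, -4, 0; Σd² = 32
ρ = 1 − 6Σd² / [n(n²−1)] = 1 − 6×32 / (5×24) = 1 − 192/120 ≈ -0.6000

-0.6000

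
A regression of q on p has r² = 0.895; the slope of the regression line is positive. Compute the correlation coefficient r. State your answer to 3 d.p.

|r| = √0.895 = 0.946
The association is positive, so r = 0.946.

0.946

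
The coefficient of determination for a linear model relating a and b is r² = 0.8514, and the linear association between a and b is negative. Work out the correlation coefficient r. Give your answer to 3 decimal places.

|r| = √0.8514 = 0.923
The association is negative, so r = −0.923.

-0.923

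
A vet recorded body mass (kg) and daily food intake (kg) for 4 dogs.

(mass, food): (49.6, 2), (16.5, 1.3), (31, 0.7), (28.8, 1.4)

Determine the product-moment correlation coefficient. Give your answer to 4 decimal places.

n = 4, Σx = 125.9, Σy = 5.4, Σx² = 4522.85, Σy² = 8.14, Σxy = 182.67
nΣxy − ΣxΣy = 730.68 − 679.86 = 50.82
nΣx² − (Σx)² = 18091.4 − 15850.81 = 2240.59; nΣy² − (Σy)² = 32.56 − 29.16 = 3.4
r = 50.82 / √(2240.59 × 3.4) = 50.82 / 87.2812 ≈ 0.5823

0.5823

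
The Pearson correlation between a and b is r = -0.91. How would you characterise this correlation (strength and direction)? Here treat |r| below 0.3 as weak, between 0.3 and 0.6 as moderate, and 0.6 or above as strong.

strong negative

r = -0.91 < 0 so the relationship is negative.
|r| = 0.91, which falls in the strong range.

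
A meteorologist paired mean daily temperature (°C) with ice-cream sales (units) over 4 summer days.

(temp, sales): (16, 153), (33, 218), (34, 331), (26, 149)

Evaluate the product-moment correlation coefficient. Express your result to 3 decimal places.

0.747

n = 4, Σx = 109, Σy = 851, Σx² = 3177, Σy² = 202695, Σxy = 24770
nΣxy − ΣxΣy = 99080 − 92759 = 6321
nΣx² − (Σx)² = 12708 − 11881 = 827; nΣy² − (Σy)² = 810780 − 724201 = 86579
r = 6321 / √(827 × 86579) = 6321 / 8461.7275 ≈ 0.747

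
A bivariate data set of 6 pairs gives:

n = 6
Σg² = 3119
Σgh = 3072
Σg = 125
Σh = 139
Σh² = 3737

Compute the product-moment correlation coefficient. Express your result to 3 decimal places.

r = (nΣgh − ΣgΣh) / √[(nΣg² − (Σg)²)(nΣh² − (Σh)²)]
Numerator: 6×3072 − 125×139 = 1057
Denominator: √[(18714 − 15625)(22422 − 19321)] = √[3089 × 3101] = 3094.9942
r = 1057 / 3094.9942 ≈ 0.342

0.342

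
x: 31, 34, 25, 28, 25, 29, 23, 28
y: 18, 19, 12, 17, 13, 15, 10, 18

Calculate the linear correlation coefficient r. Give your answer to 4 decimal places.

0.8942

n = 8, Σx = 223, Σy = 122, Σx² = 6305, Σy² = 1936, Σxy = 3474
nΣxy − ΣxΣy = 27792 − 27206 = 586
nΣx² − (Σx)² = 50440 − 49729 = 711; nΣy² − (Σy)² = 15488 − 14884 = 604
r = 586 / √(711 × 604) = 586 / 655.3198 ≈ 0.8942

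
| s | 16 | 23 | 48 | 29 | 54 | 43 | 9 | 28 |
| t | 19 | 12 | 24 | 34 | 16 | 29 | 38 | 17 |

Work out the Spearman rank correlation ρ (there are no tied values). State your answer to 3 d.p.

-0.214

Rank s: 2, 3, 7, 5, 8, 6, 1, 4
Rank t: 4, 1, 5, 7, 2, 6, 8, 3
d = rank(s) − rank(t): -2, 2, 2, -2, 6, 0, -7, 1; Σd² = 102
ρ = 1 − 6Σd² / [n(n²−1)] = 1 − 6×102 / (8×63) = 1 − 612/504 ≈ -0.214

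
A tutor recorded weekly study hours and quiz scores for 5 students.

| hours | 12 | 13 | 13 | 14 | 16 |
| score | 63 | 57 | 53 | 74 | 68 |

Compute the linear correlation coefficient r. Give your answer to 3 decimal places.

0.510

n = 5, Σx = 68, Σy = 315, Σx² = 934, Σy² = 20127, Σxy = 4310
nΣxy − ΣxΣy = 21550 − 21420 = 130
nΣx² − (Σx)² = 4670 − 4624 = 46; nΣy² − (Σy)² = 100635 − 99225 = 1410
r = 130 / √(46 × 1410) = 130 / 254.6763 ≈ 0.510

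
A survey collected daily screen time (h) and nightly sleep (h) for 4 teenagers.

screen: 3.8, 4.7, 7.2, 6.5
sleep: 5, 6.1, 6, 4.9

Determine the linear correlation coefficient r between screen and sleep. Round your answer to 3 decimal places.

n = 4, Σx = 22.2, Σy = 22, Σx² = 130.62, Σy² = 122.22, Σxy = 122.72
nΣxy − ΣxΣy = 490.88 − 488.4 = 2.48
nΣx² − (Σx)² = 522.48 − 492.84 = 29.64; nΣy² − (Σy)² = 488.88 − 484 = 4.88
r = 2.48 / √(29.64 × 4.88) = 2.48 / 12.0268 ≈ 0.206

0.206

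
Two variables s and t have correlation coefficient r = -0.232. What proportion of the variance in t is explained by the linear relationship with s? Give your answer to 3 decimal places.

r² = (-0.232)² = 0.054

0.054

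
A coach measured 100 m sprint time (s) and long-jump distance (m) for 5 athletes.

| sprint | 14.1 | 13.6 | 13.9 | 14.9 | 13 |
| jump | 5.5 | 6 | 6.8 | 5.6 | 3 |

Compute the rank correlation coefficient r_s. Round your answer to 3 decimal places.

Rank sprint: 4, 2, 3, 5, 1
Rank jump: 2, 4, 5, 3, 1
d = rank(sprint) − rank(jump): 2, -2, -2, 2, 0; Σd² = 16
ρ = 1 − 6Σd² / [n(n²−1)] = 1 − 6×16 / (5×24) = 1 − 96/120 ≈ 0.200

0.200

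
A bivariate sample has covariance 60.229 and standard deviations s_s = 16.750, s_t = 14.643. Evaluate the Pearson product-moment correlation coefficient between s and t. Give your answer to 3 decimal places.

0.246

r = Cov(s,t) / (s_s · s_t) = 60.229 / (16.750 × 14.643)
  = 60.229 / 245.2703 ≈ 0.246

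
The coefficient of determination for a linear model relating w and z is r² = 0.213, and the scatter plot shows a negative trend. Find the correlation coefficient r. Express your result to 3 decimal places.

-0.462

|r| = √0.213 = 0.462
The association is negative, so r = −0.462.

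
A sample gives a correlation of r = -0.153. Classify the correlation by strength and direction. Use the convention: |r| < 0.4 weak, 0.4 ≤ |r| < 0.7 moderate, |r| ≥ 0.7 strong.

weak negative

r = -0.153 < 0 so the relationship is negative.
|r| = 0.153, which falls in the weak range.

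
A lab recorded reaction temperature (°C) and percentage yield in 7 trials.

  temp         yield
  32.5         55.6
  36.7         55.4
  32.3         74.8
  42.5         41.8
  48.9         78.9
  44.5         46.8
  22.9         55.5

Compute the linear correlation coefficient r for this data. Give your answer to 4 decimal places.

0.0591

n = 7, Σx = 260.3, Σy = 408.8, Σx² = 10148.55, Σy² = 24998.5, Σxy = 15244.48
nΣxy − ΣxΣy = 106711.36 − 106410.64 = 300.72
nΣx² − (Σx)² = 71039.85 − 67756.09 = 3283.76; nΣy² − (Σy)² = 174989.5 − 167117.44 = 7872.06
r = 300.72 / √(3283.76 × 7872.06) = 300.72 / 5084.2852 ≈ 0.0591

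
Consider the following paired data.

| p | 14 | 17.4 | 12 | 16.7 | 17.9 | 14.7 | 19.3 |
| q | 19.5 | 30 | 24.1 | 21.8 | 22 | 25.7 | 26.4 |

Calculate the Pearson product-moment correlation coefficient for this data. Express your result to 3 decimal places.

n = 7, Σp = 112, Σq = 169.5, Σp² = 1830.64, Σq² = 4177.75, Σpq = 2729.37
nΣpq − ΣpΣq = 19105.59 − 18984 = 121.59
nΣp² − (Σp)² = 12814.48 − 12544 = 270.48; nΣq² − (Σq)² = 29244.25 − 28730.25 = 514
r = 121.59 / √(270.48 × 514) = 121.59 / 372.8629 ≈ 0.326

0.326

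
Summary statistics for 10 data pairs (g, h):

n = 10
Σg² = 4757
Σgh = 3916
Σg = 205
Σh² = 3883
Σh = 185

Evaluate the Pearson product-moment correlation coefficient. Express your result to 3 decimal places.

r = (nΣgh − ΣgΣh) / √[(nΣg² − (Σg)²)(nΣh² − (Σh)²)]
Numerator: 10×3916 − 205×185 = 1235
Denominator: √[(47570 − 42025)(38830 − 34225)] = √[5545 × 4605] = 5053.1896
r = 1235 / 5053.1896 ≈ 0.244

0.244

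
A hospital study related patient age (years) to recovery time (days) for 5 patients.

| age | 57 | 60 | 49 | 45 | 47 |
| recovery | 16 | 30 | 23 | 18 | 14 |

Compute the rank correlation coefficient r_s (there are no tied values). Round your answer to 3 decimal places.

Rank age: 4, 5, 3, 1, 2
Rank recovery: 2, 5, 4, 3, 1
d = rank(age) − rank(recovery): 2, 0, -1, -2, 1; Σd² = 10
ρ = 1 − 6Σd² / [n(n²−1)] = 1 − 6×10 / (5×24) = 1 − 60/120 ≈ 0.500

0.500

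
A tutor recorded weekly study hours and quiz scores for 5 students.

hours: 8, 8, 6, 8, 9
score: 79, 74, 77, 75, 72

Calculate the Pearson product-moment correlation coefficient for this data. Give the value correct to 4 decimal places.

n = 5, Σx = 39, Σy = 377, Σx² = 309, Σy² = 28455, Σxy = 2934
nΣxy − ΣxΣy = 14670 − 14703 = -33
nΣx² − (Σx)² = 1545 − 1521 = 24; nΣy² − (Σy)² = 142275 − 142129 = 146
r = -33 / √(24 × 146) = -33 / 59.1946 ≈ -0.5575

-0.5575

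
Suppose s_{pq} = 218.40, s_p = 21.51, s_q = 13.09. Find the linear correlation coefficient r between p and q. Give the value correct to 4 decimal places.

0.7757

r = Cov(p,q) / (s_p · s_q) = 218.40 / (21.51 × 13.09)
  = 218.40 / 281.5659 ≈ 0.7757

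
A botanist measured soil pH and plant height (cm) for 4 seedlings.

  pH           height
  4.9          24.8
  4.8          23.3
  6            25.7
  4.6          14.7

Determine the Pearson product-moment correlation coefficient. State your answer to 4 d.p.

n = 4, Σx = 20.3, Σy = 88.5, Σx² = 104.21, Σy² = 2034.51, Σxy = 455.18
nΣxy − ΣxΣy = 1820.72 − 1796.55 = 24.17
nΣx² − (Σx)² = 416.84 − 412.09 = 4.75; nΣy² − (Σy)² = 8138.04 − 7832.25 = 305.79
r = 24.17 / √(4.75 × 305.79) = 24.17 / 38.1117 ≈ 0.6342

0.6342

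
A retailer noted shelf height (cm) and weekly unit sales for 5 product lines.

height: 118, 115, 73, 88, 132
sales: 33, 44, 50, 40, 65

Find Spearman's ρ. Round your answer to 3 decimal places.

0.100

Rank height: 4, 3, 1, 2, 5
Rank sales: 1, 3, 4, 2, 5
d = rank(height) − rank(sales): 3, 0, -3, 0, 0; Σd² = 18
ρ = 1 − 6Σd² / [n(n²−1)] = 1 − 6×18 / (5×24) = 1 − 108/120 ≈ 0.100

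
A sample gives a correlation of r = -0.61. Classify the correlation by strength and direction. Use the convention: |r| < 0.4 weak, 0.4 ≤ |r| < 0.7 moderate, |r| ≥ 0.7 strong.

moderate negative

r = -0.61 < 0 so the relationship is negative.
|r| = 0.61, which falls in the moderate range.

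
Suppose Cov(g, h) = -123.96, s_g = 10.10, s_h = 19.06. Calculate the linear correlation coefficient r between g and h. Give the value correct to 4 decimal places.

r = Cov(g,h) / (s_g · s_h) = -123.96 / (10.10 × 19.06)
  = -123.96 / 192.5060 ≈ -0.6439

-0.6439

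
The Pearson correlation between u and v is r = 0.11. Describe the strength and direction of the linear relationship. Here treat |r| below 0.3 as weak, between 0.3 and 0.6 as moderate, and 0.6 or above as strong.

r = 0.11 > 0 so the relationship is positive.
|r| = 0.11, which falls in the weak range.

weak positive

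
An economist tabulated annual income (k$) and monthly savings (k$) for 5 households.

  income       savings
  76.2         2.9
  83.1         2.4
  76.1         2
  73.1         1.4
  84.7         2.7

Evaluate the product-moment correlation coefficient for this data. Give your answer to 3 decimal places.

n = 5, Σx = 393.2, Σy = 11.4, Σx² = 31020.96, Σy² = 27.42, Σxy = 903.65
nΣxy − ΣxΣy = 4518.25 − 4482.48 = 35.77
nΣx² − (Σx)² = 155104.8 − 154606.24 = 498.56; nΣy² − (Σy)² = 137.1 − 129.96 = 7.14
r = 35.77 / √(498.56 × 7.14) = 35.77 / 59.6634 ≈ 0.600

0.600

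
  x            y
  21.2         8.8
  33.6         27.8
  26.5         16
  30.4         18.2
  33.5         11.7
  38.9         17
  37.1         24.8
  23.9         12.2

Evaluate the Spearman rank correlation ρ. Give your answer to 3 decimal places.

Rank x: 1, 6, 3, 4, 5, 8, 7, 2
Rank y: 1, 8, 4, 6, 2, 5, 7, 3
d = rank(x) − rank(y): 0, -2, -1, -2, 3, 3, 0, -1; Σd² = 28
ρ = 1 − 6Σd² / [n(n²−1)] = 1 − 6×28 / (8×63) = 1 − 168/504 ≈ 0.667

0.667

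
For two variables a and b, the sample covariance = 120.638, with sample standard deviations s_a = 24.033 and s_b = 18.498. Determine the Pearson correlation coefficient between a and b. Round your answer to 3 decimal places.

r = Cov(a,b) / (s_a · s_b) = 120.638 / (24.033 × 18.498)
  = 120.638 / 444.5624 ≈ 0.271

0.271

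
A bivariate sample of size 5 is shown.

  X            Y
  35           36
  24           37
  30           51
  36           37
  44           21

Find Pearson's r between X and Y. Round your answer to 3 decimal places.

-0.689

n = 5, ΣX = 169, ΣY = 182, ΣX² = 5933, ΣY² = 7076, ΣXY = 5934
nΣXY − ΣXΣY = 29670 − 30758 = -1088
nΣX² − (ΣX)² = 29665 − 28561 = 1104; nΣY² − (ΣY)² = 35380 − 33124 = 2256
r = -1088 / √(1104 × 2256) = -1088 / 1578.1711 ≈ -0.689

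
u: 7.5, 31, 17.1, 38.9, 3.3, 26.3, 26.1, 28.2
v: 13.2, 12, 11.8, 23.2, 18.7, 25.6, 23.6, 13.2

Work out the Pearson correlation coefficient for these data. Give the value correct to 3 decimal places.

0.300

n = 8, Σu = 178.4, Σv = 141.3, Σu² = 5001.9, Σv² = 2731.97, Σuv = 3298.45
nΣuv − ΣuΣv = 26387.6 − 25207.92 = 1179.68
nΣu² − (Σu)² = 40015.2 − 31826.56 = 8188.64; nΣv² − (Σv)² = 21855.76 − 19965.69 = 1890.07
r = 1179.68 / √(8188.64 × 1890.07) = 1179.68 / 3934.0949 ≈ 0.300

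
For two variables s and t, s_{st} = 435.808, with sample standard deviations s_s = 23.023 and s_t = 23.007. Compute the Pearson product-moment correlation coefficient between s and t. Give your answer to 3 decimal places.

r = Cov(s,t) / (s_s · s_t) = 435.808 / (23.023 × 23.007)
  = 435.808 / 529.6902 ≈ 0.823

0.823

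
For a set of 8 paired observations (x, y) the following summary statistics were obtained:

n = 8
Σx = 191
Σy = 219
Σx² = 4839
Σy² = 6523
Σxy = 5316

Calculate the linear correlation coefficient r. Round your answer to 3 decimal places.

r = (nΣxy − ΣxΣy) / √[(nΣx² − (Σx)²)(nΣy² − (Σy)²)]
Numerator: 8×5316 − 191×219 = 699
Denominator: √[(38712 − 36481)(52184 − 47961)] = √[2231 × 4223] = 3069.4483
r = 699 / 3069.4483 ≈ 0.228

0.228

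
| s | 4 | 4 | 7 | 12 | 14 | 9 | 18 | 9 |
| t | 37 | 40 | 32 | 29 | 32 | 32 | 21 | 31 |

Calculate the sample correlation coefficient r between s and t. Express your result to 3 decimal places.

-0.900

n = 8, Σs = 77, Σt = 254, Σs² = 907, Σt² = 8284, Σst = 2273
nΣst − ΣsΣt = 18184 − 19558 = -1374
nΣs² − (Σs)² = 7256 − 5929 = 1327; nΣt² − (Σt)² = 66272 − 64516 = 1756
r = -1374 / √(1327 × 1756) = -1374 / 1526.5032 ≈ -0.900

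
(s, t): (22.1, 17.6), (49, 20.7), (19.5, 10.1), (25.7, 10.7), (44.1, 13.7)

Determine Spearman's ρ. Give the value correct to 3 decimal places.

Rank s: 2, 5, 1, 3, 4
Rank t: 4, 5, 1, 2, 3
d = rank(s) − rank(t): -2, 0, 0, 1, 1; Σd² = 6
ρ = 1 − 6Σd² / [n(n²−1)] = 1 − 6×6 / (5×24) = 1 − 36/120 ≈ 0.700

0.700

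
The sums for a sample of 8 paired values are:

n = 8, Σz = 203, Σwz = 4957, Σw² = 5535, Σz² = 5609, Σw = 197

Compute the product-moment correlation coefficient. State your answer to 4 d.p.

-0.0748

r = (nΣwz − ΣwΣz) / √[(nΣw² − (Σw)²)(nΣz² − (Σz)²)]
Numerator: 8×4957 − 197×203 = -335
Denominator: √[(44280 − 38809)(44872 − 41209)] = √[5471 × 3663] = 4476.6363
r = -335 / 4476.6363 ≈ -0.0748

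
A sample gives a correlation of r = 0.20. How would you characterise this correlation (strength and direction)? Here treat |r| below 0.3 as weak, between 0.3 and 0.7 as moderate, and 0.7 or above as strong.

weak positive

r = 0.20 > 0 so the relationship is positive.
|r| = 0.20, which falls in the weak range.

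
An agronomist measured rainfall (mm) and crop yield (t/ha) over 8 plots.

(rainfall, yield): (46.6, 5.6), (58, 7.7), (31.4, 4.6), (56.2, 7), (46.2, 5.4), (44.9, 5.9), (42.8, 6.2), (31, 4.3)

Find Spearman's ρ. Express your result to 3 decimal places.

Rank rainfall: 6, 8, 2, 7, 5, 4, 3, 1
Rank yield: 4, 8, 2, 7, 3, 5, 6, 1
d = rank(rainfall) − rank(yield): 2, 0, 0, 0, 2, -1, -3, 0; Σd² = 18
ρ = 1 − 6Σd² / [n(n²−1)] = 1 − 6×18 / (8×63) = 1 − 108/504 ≈ 0.786

0.786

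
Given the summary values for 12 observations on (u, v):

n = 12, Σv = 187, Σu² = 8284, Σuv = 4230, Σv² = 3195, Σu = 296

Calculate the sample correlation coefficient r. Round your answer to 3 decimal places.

r = (nΣuv − ΣuΣv) / √[(nΣu² − (Σu)²)(nΣv² − (Σv)²)]
Numerator: 12×4230 − 296×187 = -4592
Denominator: √[(99408 − 87616)(38340 − 34969)] = √[11792 × 3371] = 6304.8261
r = -4592 / 6304.8261 ≈ -0.728

-0.728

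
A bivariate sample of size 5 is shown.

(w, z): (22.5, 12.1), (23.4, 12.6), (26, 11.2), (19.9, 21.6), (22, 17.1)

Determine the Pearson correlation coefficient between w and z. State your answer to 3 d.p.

-0.864

n = 5, Σw = 113.8, Σz = 74.6, Σw² = 2609.82, Σz² = 1189.58, Σwz = 1664.33
nΣwz − ΣwΣz = 8321.65 − 8489.48 = -167.83
nΣw² − (Σw)² = 13049.1 − 12950.44 = 98.66; nΣz² − (Σz)² = 5947.9 − 5565.16 = 382.74
r = -167.83 / √(98.66 × 382.74) = -167.83 / 194.3222 ≈ -0.864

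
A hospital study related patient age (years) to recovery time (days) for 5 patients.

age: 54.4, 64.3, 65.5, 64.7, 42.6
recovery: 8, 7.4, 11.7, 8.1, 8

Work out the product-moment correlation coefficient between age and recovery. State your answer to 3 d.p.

n = 5, Σx = 291.5, Σy = 43.2, Σx² = 17384.95, Σy² = 385.26, Σxy = 2542.24
nΣxy − ΣxΣy = 12711.2 − 12592.8 = 118.4
nΣx² − (Σx)² = 86924.75 − 84972.25 = 1952.5; nΣy² − (Σy)² = 1926.3 − 1866.24 = 60.06
r = 118.4 / √(1952.5 × 60.06) = 118.4 / 342.4429 ≈ 0.346

0.346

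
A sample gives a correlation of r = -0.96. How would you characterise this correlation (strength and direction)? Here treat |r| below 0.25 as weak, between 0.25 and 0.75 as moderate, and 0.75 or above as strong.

r = -0.96 < 0 so the relationship is negative.
|r| = 0.96, which falls in the strong range.

strong negative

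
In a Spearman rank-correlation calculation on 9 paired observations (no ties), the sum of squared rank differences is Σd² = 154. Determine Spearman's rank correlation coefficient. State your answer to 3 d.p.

-0.283

ρ = 1 − 6Σd² / [n(n²−1)] = 1 − 6×154 / (9×80)
  = 1 − 924/720 = 1 − 1.2833 ≈ -0.283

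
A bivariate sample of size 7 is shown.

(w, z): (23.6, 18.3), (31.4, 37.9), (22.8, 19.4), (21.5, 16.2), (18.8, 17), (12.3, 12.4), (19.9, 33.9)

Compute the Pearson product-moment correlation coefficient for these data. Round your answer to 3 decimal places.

n = 7, Σw = 150.3, Σz = 155.1, Σw² = 3425.75, Σz² = 4002.07, Σwz = 3559.29
nΣwz − ΣwΣz = 24915.03 − 23311.53 = 1603.5
nΣw² − (Σw)² = 23980.25 − 22590.09 = 1390.16; nΣz² − (Σz)² = 28014.49 − 24056.01 = 3958.48
r = 1603.5 / √(1390.16 × 3958.48) = 1603.5 / 2345.8305 ≈ 0.684

0.684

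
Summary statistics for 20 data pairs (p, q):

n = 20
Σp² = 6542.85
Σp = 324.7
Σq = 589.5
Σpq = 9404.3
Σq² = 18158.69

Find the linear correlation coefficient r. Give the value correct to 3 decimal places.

r = (nΣpq − ΣpΣq) / √[(nΣp² − (Σp)²)(nΣq² − (Σq)²)]
Numerator: 20×9404.3 − 324.7×589.5 = -3324.65
Denominator: √[(130857 − 105430.09)(363173.8 − 347510.25)] = √[25426.91 × 15663.55] = 19956.8453
r = -3324.65 / 19956.8453 ≈ -0.167

-0.167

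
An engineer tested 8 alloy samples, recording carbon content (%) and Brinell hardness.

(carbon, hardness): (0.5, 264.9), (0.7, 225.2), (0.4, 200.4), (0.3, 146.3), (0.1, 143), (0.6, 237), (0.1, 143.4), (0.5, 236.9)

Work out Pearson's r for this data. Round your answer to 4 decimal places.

0.8518

n = 8, Σx = 3.2, Σy = 1597.1, Σx² = 1.62, Σy² = 335754.07, Σxy = 703.43
nΣxy − ΣxΣy = 5627.44 − 5110.72 = 516.72
nΣx² − (Σx)² = 12.96 − 10.24 = 2.72; nΣy² − (Σy)² = 2686032.56 − 2550728.41 = 135304.15
r = 516.72 / √(2.72 × 135304.15) = 516.72 / 606.6525 ≈ 0.8518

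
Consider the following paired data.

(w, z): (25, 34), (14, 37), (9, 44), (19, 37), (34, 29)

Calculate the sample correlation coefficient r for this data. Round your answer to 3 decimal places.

n = 5, Σw = 101, Σz = 181, Σw² = 2419, Σz² = 6671, Σwz = 3453
nΣwz − ΣwΣz = 17265 − 18281 = -1016
nΣw² − (Σw)² = 12095 − 10201 = 1894; nΣz² − (Σz)² = 33355 − 32761 = 594
r = -1016 / √(1894 × 594) = -1016 / 1060.6771 ≈ -0.958

-0.958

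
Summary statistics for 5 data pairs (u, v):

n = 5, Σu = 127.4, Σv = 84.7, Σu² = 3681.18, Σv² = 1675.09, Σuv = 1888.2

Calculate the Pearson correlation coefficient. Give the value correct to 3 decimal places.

r = (nΣuv − ΣuΣv) / √[(nΣu² − (Σu)²)(nΣv² − (Σv)²)]
Numerator: 5×1888.2 − 127.4×84.7 = -1349.78
Denominator: √[(18405.9 − 16230.76)(8375.45 − 7174.09)] = √[2175.14 × 1201.36] = 1616.5167
r = -1349.78 / 1616.5167 ≈ -0.835

-0.835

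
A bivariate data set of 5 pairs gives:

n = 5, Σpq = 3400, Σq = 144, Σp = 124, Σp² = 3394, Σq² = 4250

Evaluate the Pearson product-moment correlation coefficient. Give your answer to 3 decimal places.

r = (nΣpq − ΣpΣq) / √[(nΣp² − (Σp)²)(nΣq² − (Σq)²)]
Numerator: 5×3400 − 124×144 = -856
Denominator: √[(16970 − 15376)(21250 − 20736)] = √[1594 × 514] = 905.1608
r = -856 / 905.1608 ≈ -0.946

-0.946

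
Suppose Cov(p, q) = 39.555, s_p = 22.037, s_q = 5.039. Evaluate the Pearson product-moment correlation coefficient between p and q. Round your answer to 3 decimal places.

r = Cov(p,q) / (s_p · s_q) = 39.555 / (22.037 × 5.039)
  = 39.555 / 111.0444 ≈ 0.356

0.356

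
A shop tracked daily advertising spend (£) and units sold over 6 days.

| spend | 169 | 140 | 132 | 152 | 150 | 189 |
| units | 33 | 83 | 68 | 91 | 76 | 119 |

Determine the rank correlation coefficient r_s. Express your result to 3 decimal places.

Rank spend: 5, 2, 1, 4, 3, 6
Rank units: 1, 4, 2, 5, 3, 6
d = rank(spend) − rank(units): 4, -2, -1, -1, 0, 0; Σd² = 22
ρ = 1 − 6Σd² / [n(n²−1)] = 1 − 6×22 / (6×35) = 1 − 132/210 ≈ 0.371

0.371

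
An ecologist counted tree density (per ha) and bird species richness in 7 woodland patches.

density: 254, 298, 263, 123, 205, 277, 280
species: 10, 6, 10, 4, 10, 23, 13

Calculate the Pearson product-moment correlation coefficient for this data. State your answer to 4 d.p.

0.4747

n = 7, Σx = 1700, Σy = 76, Σx² = 434772, Σy² = 1050, Σxy = 19511
nΣxy − ΣxΣy = 136577 − 129200 = 7377
nΣx² − (Σx)² = 3043404 − 2890000 = 153404; nΣy² − (Σy)² = 7350 − 5776 = 1574
r = 7377 / √(153404 × 1574) = 7377 / 15538.9155 ≈ 0.4747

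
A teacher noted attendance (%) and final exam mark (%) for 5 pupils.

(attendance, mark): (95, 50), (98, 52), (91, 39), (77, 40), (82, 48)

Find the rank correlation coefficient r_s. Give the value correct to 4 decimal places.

Rank attendance: 4, 5, 3, 1, 2
Rank mark: 4, 5, 1, 2, 3
d = rank(attendance) − rank(mark): 0, 0, 2, -1, -1; Σd² = 6
ρ = 1 − 6Σd² / [n(n²−1)] = 1 − 6×6 / (5×24) = 1 − 36/120 ≈ 0.7000

0.7000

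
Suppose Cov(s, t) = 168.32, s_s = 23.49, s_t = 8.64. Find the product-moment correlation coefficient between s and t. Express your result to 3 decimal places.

0.829

r = Cov(s,t) / (s_s · s_t) = 168.32 / (23.49 × 8.64)
  = 168.32 / 202.9536 ≈ 0.829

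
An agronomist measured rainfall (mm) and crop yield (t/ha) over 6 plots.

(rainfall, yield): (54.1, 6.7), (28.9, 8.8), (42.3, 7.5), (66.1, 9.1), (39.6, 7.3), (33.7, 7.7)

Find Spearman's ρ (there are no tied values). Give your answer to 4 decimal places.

-0.0857

Rank rainfall: 5, 1, 4, 6, 3, 2
Rank yield: 1, 5, 3, 6, 2, 4
d = rank(rainfall) − rank(yield): 4, -4, 1, 0, 1, -2; Σd² = 38
ρ = 1 − 6Σd² / [n(n²−1)] = 1 − 6×38 / (6×35) = 1 − 228/210 ≈ -0.0857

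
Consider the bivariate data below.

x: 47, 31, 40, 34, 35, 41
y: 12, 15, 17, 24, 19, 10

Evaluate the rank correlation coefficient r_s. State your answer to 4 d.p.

Rank x: 6, 1, 4, 2, 3, 5
Rank y: 2, 3, 4, 6, 5, 1
d = rank(x) − rank(y): 4, -2, 0, -4, -2, 4; Σd² = 56
ρ = 1 − 6Σd² / [n(n²−1)] = 1 − 6×56 / (6×35) = 1 − 336/210 ≈ -0.6000

-0.6000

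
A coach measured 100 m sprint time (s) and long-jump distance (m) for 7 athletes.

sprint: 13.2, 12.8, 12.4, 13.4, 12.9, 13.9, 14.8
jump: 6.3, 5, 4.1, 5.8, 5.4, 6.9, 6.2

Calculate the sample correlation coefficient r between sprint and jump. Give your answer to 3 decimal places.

0.748

n = 7, Σx = 93.4, Σy = 39.7, Σx² = 1250.06, Σy² = 230.35, Σxy = 533.05
nΣxy − ΣxΣy = 3731.35 − 3707.98 = 23.37
nΣx² − (Σx)² = 8750.42 − 8723.56 = 26.86; nΣy² − (Σy)² = 1612.45 − 1576.09 = 36.36
r = 23.37 / √(26.86 × 36.36) = 23.37 / 31.2511 ≈ 0.748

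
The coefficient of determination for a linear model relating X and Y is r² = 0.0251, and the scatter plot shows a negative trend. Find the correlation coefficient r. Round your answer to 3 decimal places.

|r| = √0.0251 = 0.158
The association is negative, so r = −0.158.

-0.158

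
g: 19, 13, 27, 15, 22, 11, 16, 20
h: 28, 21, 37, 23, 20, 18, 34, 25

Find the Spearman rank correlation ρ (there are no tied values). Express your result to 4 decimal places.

Rank g: 5, 2, 8, 3, 7, 1, 4, 6
Rank h: 6, 3, 8, 4, 2, 1, 7, 5
d = rank(g) − rank(h): -1, -1, 0, -1, 5, 0, -3, 1; Σd² = 38
ρ = 1 − 6Σd² / [n(n²−1)] = 1 − 6×38 / (8×63) = 1 − 228/504 ≈ 0.5476

0.5476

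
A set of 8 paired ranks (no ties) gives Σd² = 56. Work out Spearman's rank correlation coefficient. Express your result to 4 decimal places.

0.3333

ρ = 1 − 6Σd² / [n(n²−1)] = 1 − 6×56 / (8×63)
  = 1 − 336/504 = 1 − 0.66667 ≈ 0.3333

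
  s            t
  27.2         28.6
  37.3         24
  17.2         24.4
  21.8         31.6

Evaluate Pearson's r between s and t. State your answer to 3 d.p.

n = 4, Σs = 103.5, Σt = 108.6, Σs² = 2902.21, Σt² = 2987.88, Σst = 2781.68
nΣst − ΣsΣt = 11126.72 − 11240.1 = -113.38
nΣs² − (Σs)² = 11608.84 − 10712.25 = 896.59; nΣt² − (Σt)² = 11951.52 − 11793.96 = 157.56
r = -113.38 / √(896.59 × 157.56) = -113.38 / 375.8547 ≈ -0.302

-0.302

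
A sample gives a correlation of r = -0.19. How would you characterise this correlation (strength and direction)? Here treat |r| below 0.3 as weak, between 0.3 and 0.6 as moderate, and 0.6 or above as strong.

weak negative

r = -0.19 < 0 so the relationship is negative.
|r| = 0.19, which falls in the weak range.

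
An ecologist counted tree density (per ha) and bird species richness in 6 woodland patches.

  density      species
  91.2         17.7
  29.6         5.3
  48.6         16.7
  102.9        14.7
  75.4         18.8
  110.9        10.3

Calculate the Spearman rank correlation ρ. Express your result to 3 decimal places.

Rank density: 4, 1, 2, 5, 3, 6
Rank species: 5, 1, 4, 3, 6, 2
d = rank(density) − rank(species): -1, 0, -2, 2, -3, 4; Σd² = 34
ρ = 1 − 6Σd² / [n(n²−1)] = 1 − 6×34 / (6×35) = 1 − 204/210 ≈ 0.029

0.029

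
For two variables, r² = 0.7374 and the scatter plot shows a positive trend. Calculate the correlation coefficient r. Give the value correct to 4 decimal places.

0.8587

|r| = √0.7374 = 0.8587
The association is positive, so r = 0.8587.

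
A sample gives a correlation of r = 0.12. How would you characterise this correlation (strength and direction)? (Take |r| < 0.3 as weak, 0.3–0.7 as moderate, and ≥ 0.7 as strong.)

r = 0.12 > 0 so the relationship is positive.
|r| = 0.12, which falls in the weak range.

weak positive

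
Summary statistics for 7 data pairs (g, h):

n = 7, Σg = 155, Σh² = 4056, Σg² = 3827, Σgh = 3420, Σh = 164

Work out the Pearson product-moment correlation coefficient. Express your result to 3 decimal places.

-0.728

r = (nΣgh − ΣgΣh) / √[(nΣg² − (Σg)²)(nΣh² − (Σh)²)]
Numerator: 7×3420 − 155×164 = -1480
Denominator: √[(26789 − 24025)(28392 − 26896)] = √[2764 × 1496] = 2033.4562
r = -1480 / 2033.4562 ≈ -0.728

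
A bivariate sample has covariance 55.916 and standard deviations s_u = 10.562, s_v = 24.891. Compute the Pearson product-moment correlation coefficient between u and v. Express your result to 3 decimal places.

r = Cov(u,v) / (s_u · s_v) = 55.916 / (10.562 × 24.891)
  = 55.916 / 262.8987 ≈ 0.213

0.213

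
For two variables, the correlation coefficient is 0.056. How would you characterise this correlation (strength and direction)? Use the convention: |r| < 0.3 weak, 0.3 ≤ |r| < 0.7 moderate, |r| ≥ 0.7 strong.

r = 0.056 > 0 so the relationship is positive.
|r| = 0.056, which falls in the weak range.

weak positive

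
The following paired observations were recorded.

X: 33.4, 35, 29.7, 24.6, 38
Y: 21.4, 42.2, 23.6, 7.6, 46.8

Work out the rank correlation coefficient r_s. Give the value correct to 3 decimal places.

0.900

Rank X: 3, 4, 2, 1, 5
Rank Y: 2, 4, 3, 1, 5
d = rank(X) − rank(Y): 1, 0, -1, 0, 0; Σd² = 2
ρ = 1 − 6Σd² / [n(n²−1)] = 1 − 6×2 / (5×24) = 1 − 12/120 ≈ 0.900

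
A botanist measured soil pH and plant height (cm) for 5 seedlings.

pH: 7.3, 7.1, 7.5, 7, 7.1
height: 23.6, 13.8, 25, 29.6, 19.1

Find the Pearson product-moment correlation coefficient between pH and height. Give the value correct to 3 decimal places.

0.135

n = 5, Σx = 36, Σy = 111.1, Σx² = 259.36, Σy² = 2613.37, Σxy = 800.57
nΣxy − ΣxΣy = 4002.85 − 3999.6 = 3.25
nΣx² − (Σx)² = 1296.8 − 1296 = 0.8; nΣy² − (Σy)² = 13066.85 − 12343.21 = 723.64
r = 3.25 / √(0.8 × 723.64) = 3.25 / 24.0606 ≈ 0.135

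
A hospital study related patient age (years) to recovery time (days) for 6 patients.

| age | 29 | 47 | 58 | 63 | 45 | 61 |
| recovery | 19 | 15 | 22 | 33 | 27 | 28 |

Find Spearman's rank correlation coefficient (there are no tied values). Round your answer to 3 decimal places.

Rank age: 1, 3, 4, 6, 2, 5
Rank recovery: 2, 1, 3, 6, 4, 5
d = rank(age) − rank(recovery): -1, 2, 1, 0, -2, 0; Σd² = 10
ρ = 1 − 6Σd² / [n(n²−1)] = 1 − 6×10 / (6×35) = 1 − 60/210 ≈ 0.714

0.714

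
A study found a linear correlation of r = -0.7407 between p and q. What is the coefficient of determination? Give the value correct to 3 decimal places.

r² = (-0.7407)² = 0.549

0.549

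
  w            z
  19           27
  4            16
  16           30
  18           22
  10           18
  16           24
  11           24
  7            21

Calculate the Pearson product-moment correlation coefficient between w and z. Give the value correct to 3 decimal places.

n = 8, Σw = 101, Σz = 182, Σw² = 1483, Σz² = 4286, Σwz = 2428
nΣwz − ΣwΣz = 19424 − 18382 = 1042
nΣw² − (Σw)² = 11864 − 10201 = 1663; nΣz² − (Σz)² = 34288 − 33124 = 1164
r = 1042 / √(1663 × 1164) = 1042 / 1391.3059 ≈ 0.749

0.749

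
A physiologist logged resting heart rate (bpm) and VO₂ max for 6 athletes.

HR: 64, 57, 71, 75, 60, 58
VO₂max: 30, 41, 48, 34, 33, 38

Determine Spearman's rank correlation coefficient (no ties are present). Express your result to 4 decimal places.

-0.1429

Rank HR: 4, 1, 5, 6, 3, 2
Rank VO₂max: 1, 5, 6, 3, 2, 4
d = rank(HR) − rank(VO₂max): 3, -4, -1, 3, 1, -2; Σd² = 40
ρ = 1 − 6Σd² / [n(n²−1)] = 1 − 6×40 / (6×35) = 1 − 240/210 ≈ -0.1429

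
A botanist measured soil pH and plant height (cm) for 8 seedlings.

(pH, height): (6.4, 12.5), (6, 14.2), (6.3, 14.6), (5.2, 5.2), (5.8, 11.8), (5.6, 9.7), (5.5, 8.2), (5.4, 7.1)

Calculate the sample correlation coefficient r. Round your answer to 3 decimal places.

n = 8, Σx = 46.2, Σy = 83.3, Σx² = 268.1, Σy² = 949.07, Σxy = 490.42
nΣxy − ΣxΣy = 3923.36 − 3848.46 = 74.9
nΣx² − (Σx)² = 2144.8 − 2134.44 = 10.36; nΣy² − (Σy)² = 7592.56 − 6938.89 = 653.67
r = 74.9 / √(10.36 × 653.67) = 74.9 / 82.2923 ≈ 0.910

0.910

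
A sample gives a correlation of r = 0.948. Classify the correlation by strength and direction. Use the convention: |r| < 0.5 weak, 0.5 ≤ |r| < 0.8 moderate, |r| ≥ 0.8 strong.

strong positive

r = 0.948 > 0 so the relationship is positive.
|r| = 0.948, which falls in the strong range.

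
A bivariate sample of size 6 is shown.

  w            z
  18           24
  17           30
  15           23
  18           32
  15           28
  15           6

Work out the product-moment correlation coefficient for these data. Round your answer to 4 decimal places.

n = 6, Σw = 98, Σz = 143, Σw² = 1612, Σz² = 3849, Σwz = 2373
nΣwz − ΣwΣz = 14238 − 14014 = 224
nΣw² − (Σw)² = 9672 − 9604 = 68; nΣz² − (Σz)² = 23094 − 20449 = 2645
r = 224 / √(68 × 2645) = 224 / 424.0990 ≈ 0.5282

0.5282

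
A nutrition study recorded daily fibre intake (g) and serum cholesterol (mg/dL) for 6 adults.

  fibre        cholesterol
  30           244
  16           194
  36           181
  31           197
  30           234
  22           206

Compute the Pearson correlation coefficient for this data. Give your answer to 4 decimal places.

0.0667

n = 6, Σx = 165, Σy = 1256, Σx² = 4797, Σy² = 265934, Σxy = 34599
nΣxy − ΣxΣy = 207594 − 207240 = 354
nΣx² − (Σx)² = 28782 − 27225 = 1557; nΣy² − (Σy)² = 1595604 − 1577536 = 18068
r = 354 / √(1557 × 18068) = 354 / 5303.9491 ≈ 0.0667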